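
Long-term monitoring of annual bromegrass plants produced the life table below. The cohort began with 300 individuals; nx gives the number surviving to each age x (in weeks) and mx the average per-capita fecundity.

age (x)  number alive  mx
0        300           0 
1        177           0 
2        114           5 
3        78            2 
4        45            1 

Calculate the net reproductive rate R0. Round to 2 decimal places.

lx = nx/n0 = nx/300: 1, 0.59, 0.38, 0.26, 0.15
lx·mx by age: 0, 0, 1.9, 0.52, 0.15
R0 = Σ lx·mx = 2.57 → 2.57

2.57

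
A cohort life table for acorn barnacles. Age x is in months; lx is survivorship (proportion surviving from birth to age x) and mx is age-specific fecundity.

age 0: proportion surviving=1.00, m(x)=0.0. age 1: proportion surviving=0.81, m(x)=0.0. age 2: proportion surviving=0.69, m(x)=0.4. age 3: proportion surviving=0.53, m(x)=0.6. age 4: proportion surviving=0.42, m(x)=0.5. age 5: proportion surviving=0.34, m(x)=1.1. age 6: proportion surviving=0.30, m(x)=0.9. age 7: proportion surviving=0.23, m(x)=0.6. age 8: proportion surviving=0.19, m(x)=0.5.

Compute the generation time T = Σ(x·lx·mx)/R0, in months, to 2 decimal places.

lx·mx: 0, 0, 0.276, 0.318, 0.21, 0.374, 0.27, 0.138, 0.095 → R0 = 1.681
x·lx·mx: 0, 0, 0.552, 0.954, 0.84, 1.87, 1.62, 0.966, 0.76 → Σ = 7.562
T = 7.562 / 1.681 = 4.498513… → 4.50

4.50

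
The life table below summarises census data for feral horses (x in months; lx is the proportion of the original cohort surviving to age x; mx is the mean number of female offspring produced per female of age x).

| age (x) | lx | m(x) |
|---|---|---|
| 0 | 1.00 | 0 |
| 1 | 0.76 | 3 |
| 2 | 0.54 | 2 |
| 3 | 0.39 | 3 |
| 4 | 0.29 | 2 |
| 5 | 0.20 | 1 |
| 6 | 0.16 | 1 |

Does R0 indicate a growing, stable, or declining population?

growing

R0 = Σ lx·mx = 0 + 2.28 + 1.08 + 1.17 + 0.58 + 0.2 + 0.16 = 5.47
R0 > 1, so the population is growing.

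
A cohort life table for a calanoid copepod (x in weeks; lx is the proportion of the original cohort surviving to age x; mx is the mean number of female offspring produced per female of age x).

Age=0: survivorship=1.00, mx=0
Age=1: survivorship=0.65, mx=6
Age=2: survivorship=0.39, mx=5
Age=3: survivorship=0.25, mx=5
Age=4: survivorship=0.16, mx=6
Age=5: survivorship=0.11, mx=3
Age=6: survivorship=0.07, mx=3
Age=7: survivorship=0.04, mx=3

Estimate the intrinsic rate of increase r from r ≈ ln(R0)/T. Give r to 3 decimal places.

R0 = Σ lx·mx = 0 + 3.9 + 1.95 + 1.25 + 0.96 + 0.33 + 0.21 + 0.12 = 8.72
Σ x·lx·mx = 19.14; T = 19.14/8.72 = 2.19495…
r ≈ ln(R0)/T = ln(8.72)/2.19495… = 0.98664… → 0.987

0.987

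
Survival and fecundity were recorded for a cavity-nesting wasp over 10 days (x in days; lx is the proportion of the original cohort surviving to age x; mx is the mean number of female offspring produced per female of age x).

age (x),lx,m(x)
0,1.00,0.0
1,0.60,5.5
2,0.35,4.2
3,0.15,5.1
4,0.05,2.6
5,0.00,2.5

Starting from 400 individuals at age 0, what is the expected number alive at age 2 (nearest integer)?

Expected survivors = N0 · l_2 = 400 × 0.35 = 140 → 140

140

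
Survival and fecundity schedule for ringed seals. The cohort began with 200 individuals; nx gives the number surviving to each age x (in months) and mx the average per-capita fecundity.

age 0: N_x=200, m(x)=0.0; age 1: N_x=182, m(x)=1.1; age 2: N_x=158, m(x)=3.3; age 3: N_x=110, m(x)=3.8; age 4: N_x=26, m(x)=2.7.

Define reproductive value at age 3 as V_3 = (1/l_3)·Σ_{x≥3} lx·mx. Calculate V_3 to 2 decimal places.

lx = nx/n0 = nx/200: 1, 0.91, 0.79, 0.55, 0.13
lx·mx for x ≥ 3: 2.09, 0.351 → sum = 2.441
V_3 = 2.441 / l_3 = 2.441 / 0.55 = 4.438182… → 4.44

4.44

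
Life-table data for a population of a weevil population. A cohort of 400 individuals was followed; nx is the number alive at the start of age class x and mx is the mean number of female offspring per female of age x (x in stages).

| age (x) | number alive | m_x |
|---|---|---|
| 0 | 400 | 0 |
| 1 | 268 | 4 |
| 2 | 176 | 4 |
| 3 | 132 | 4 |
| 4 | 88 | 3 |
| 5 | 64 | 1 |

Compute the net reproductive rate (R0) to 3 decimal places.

6.580

lx = nx/n0 = nx/400: 1, 0.67, 0.44, 0.33, 0.22, 0.16
lx·mx by age: 0, 2.68, 1.76, 1.32, 0.66, 0.16
R0 = Σ lx·mx = 6.58 → 6.580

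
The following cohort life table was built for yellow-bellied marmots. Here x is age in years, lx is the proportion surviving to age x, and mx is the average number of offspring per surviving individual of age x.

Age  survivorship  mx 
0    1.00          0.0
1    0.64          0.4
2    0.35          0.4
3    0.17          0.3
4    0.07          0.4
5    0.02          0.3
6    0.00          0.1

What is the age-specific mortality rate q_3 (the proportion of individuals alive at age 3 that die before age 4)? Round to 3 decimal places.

q_3 = (l_3 − l_4) / l_3 = (0.17 − 0.07) / 0.17
     = 0.1 / 0.17 = 0.588235… → 0.588

0.588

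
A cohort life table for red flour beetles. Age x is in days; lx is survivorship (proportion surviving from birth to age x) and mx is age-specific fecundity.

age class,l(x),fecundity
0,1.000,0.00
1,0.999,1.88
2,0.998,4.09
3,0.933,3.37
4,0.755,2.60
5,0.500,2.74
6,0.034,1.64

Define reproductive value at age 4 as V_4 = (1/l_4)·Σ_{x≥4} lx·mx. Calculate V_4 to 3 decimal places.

4.488

lx·mx for x ≥ 4: 1.963, 1.37, 0.05576 → sum = 3.38876
V_4 = 3.38876 / l_4 = 3.38876 / 0.755 = 4.488424… → 4.488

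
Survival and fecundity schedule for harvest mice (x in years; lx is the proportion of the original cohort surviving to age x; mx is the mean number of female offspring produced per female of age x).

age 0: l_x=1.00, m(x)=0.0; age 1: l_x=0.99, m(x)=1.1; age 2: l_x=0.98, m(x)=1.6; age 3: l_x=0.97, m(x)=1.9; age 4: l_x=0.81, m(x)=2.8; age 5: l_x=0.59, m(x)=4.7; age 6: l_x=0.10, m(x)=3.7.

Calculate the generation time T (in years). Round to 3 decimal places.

3.522

lx·mx: 0, 1.089, 1.568, 1.843, 2.268, 2.773, 0.37 → R0 = 9.911
x·lx·mx: 0, 1.089, 3.136, 5.529, 9.072, 13.865, 2.22 → Σ = 34.911
T = 34.911 / 9.911 = 3.52245… → 3.522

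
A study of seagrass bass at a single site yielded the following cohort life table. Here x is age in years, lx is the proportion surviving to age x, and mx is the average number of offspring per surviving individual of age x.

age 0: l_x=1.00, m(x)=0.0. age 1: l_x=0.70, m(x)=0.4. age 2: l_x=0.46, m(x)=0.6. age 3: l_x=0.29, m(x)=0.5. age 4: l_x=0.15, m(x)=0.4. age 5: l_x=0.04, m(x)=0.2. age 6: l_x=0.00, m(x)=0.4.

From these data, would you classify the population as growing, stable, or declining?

R0 = Σ lx·mx = 0 + 0.28 + 0.276 + 0.145 + 0.06 + 0.008 + 0 = 0.769
R0 < 1, so the population is declining.

declining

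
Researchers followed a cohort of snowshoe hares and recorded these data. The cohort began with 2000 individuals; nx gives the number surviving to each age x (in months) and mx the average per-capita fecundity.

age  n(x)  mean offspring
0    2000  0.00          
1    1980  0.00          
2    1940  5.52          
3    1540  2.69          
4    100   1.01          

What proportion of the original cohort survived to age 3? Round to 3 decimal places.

0.770

l_3 = n_3/n_0 = 1540/2000 = 0.77 → 0.770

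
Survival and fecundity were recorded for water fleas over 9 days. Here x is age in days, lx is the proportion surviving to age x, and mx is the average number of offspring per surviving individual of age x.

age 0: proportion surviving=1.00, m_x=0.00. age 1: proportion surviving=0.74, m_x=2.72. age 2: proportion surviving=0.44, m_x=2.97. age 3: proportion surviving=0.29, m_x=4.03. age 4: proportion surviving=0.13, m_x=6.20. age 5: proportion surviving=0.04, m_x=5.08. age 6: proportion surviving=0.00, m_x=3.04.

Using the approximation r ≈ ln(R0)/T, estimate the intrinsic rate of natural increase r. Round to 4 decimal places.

0.7573

R0 = Σ lx·mx = 0 + 2.0128 + 1.3068 + 1.1687 + 0.806 + 0.2032 + 0 = 5.4975
Σ x·lx·mx = 12.3725; T = 12.3725/5.4975 = 2.25057…
r ≈ ln(R0)/T = ln(5.4975)/2.25057… = 0.757272… → 0.7573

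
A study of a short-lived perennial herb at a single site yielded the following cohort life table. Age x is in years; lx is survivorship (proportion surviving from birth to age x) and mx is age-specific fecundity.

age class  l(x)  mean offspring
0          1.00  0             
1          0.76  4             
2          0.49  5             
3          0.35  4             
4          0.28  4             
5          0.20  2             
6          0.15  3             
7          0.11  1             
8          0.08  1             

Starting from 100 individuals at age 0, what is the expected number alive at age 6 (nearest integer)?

Expected survivors = N0 · l_6 = 100 × 0.15 = 15 → 15

15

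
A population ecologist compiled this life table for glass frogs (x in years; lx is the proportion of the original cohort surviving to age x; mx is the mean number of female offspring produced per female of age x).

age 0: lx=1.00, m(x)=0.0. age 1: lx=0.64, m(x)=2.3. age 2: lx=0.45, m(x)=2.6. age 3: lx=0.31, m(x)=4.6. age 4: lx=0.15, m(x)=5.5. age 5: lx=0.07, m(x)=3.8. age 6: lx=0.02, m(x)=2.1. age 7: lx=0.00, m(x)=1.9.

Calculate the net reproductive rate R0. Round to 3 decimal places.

5.201

lx·mx by age: 0, 1.472, 1.17, 1.426, 0.825, 0.266, 0.042, 0
R0 = Σ lx·mx = 5.201 → 5.201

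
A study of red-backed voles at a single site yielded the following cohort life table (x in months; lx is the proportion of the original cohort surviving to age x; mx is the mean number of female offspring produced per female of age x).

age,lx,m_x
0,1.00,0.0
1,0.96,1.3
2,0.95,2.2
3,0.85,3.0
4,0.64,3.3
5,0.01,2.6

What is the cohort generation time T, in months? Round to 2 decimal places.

2.70

lx·mx: 0, 1.248, 2.09, 2.55, 2.112, 0.026 → R0 = 8.026
x·lx·mx: 0, 1.248, 4.18, 7.65, 8.448, 0.13 → Σ = 21.656
T = 21.656 / 8.026 = 2.698231… → 2.70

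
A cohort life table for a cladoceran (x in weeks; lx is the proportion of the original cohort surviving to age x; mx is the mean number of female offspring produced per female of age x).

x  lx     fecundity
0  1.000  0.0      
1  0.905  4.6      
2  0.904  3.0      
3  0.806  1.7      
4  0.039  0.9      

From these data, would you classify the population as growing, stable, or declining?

growing

R0 = Σ lx·mx = 0 + 4.163 + 2.712 + 1.3702 + 0.0351 = 8.2803
R0 > 1, so the population is growing.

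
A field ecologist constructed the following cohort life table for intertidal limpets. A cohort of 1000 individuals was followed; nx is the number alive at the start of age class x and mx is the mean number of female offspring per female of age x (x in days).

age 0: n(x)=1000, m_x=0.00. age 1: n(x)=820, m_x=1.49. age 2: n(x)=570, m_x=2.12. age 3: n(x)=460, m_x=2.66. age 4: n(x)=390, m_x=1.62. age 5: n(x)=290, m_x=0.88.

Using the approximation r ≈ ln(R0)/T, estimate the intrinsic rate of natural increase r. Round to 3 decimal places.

0.618

lx = nx/n0 = nx/1000: 1, 0.82, 0.57, 0.46, 0.39, 0.29
R0 = Σ lx·mx = 0 + 1.2218 + 1.2084 + 1.2236 + 0.6318 + 0.2552 = 4.5408
Σ x·lx·mx = 11.1126; T = 11.1126/4.5408 = 2.44728…
r ≈ ln(R0)/T = ln(4.5408)/2.44728… = 0.61828… → 0.618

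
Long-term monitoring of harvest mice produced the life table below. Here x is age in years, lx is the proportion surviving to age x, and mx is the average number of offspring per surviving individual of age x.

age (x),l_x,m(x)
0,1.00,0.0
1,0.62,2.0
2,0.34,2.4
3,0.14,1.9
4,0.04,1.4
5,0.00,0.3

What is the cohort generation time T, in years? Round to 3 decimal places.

1.638

lx·mx: 0, 1.24, 0.816, 0.266, 0.056, 0 → R0 = 2.378
x·lx·mx: 0, 1.24, 1.632, 0.798, 0.224, 0 → Σ = 3.894
T = 3.894 / 2.378 = 1.637511… → 1.638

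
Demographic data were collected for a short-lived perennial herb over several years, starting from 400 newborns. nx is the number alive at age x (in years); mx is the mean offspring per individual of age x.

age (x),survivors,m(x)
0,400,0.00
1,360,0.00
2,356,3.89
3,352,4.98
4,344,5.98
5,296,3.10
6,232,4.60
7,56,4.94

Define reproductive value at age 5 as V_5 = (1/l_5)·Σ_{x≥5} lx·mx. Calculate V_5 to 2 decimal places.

7.64

lx = nx/n0 = nx/400: 1, 0.9, 0.89, 0.88, 0.86, 0.74, 0.58, 0.14
lx·mx for x ≥ 5: 2.294, 2.668, 0.6916 → sum = 5.6536
V_5 = 5.6536 / l_5 = 5.6536 / 0.74 = 7.64 → 7.64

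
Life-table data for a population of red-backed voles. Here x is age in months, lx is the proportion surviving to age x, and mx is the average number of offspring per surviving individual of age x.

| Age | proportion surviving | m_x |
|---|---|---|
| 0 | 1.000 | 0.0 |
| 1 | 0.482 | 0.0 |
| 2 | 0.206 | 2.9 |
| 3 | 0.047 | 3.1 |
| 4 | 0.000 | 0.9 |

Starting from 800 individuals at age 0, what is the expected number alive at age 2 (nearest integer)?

Expected survivors = N0 · l_2 = 800 × 0.206 = 164.8 → 165

165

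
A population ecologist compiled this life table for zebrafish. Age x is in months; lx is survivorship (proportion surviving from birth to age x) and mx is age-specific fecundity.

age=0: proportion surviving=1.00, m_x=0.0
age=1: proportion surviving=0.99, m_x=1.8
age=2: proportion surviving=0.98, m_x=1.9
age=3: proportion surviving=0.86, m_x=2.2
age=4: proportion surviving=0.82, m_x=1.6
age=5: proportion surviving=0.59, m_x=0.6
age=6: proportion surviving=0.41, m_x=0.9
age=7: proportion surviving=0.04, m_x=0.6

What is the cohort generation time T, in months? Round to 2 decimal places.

2.71

lx·mx: 0, 1.782, 1.862, 1.892, 1.312, 0.354, 0.369, 0.024 → R0 = 7.595
x·lx·mx: 0, 1.782, 3.724, 5.676, 5.248, 1.77, 2.214, 0.168 → Σ = 20.582
T = 20.582 / 7.595 = 2.709941… → 2.71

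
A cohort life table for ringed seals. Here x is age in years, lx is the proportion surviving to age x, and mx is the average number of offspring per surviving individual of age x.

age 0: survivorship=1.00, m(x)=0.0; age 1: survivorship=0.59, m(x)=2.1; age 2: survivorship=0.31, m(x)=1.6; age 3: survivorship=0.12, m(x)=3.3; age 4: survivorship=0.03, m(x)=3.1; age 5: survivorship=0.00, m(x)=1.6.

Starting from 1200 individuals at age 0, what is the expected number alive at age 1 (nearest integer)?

Expected survivors = N0 · l_1 = 1200 × 0.59 = 708 → 708

708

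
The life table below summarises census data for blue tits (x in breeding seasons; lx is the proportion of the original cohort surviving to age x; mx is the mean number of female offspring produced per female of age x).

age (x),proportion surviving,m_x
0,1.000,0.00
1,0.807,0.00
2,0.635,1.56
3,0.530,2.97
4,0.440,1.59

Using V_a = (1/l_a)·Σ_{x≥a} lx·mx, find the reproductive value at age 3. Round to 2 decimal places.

lx·mx for x ≥ 3: 1.5741, 0.6996 → sum = 2.2737
V_3 = 2.2737 / l_3 = 2.2737 / 0.53 = 4.29 → 4.29

4.29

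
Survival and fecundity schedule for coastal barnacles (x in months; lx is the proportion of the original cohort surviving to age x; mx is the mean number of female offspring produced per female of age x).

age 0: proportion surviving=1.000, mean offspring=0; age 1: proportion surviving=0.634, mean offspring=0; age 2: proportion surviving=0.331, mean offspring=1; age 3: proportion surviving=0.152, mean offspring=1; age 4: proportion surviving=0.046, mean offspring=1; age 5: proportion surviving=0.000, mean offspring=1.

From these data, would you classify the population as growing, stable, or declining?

declining

R0 = Σ lx·mx = 0 + 0 + 0.331 + 0.152 + 0.046 + 0 = 0.529
R0 < 1, so the population is declining.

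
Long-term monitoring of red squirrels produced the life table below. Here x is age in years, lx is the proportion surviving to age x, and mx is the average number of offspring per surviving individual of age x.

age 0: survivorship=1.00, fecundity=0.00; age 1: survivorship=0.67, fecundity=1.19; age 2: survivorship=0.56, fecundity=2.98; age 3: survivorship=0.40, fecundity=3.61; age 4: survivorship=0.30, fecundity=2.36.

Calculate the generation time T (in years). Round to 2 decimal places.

2.45

lx·mx: 0, 0.7973, 1.6688, 1.444, 0.708 → R0 = 4.6181
x·lx·mx: 0, 0.7973, 3.3376, 4.332, 2.832 → Σ = 11.2989
T = 11.2989 / 4.6181 = 2.446656… → 2.45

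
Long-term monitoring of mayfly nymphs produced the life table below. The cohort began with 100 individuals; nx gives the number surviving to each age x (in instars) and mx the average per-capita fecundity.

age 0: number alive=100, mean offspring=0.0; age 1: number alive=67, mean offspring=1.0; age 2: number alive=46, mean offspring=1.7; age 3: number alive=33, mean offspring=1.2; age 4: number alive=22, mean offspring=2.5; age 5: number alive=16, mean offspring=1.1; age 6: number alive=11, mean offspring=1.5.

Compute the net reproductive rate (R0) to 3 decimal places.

lx = nx/n0 = nx/100: 1, 0.67, 0.46, 0.33, 0.22, 0.16, 0.11
lx·mx by age: 0, 0.67, 0.782, 0.396, 0.55, 0.176, 0.165
R0 = Σ lx·mx = 2.739 → 2.739

2.739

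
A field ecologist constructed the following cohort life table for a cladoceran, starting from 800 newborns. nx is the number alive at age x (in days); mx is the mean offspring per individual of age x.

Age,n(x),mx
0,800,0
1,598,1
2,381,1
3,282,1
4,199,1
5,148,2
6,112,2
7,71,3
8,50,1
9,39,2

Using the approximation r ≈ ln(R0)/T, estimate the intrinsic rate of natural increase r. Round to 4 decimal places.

lx = nx/n0 = nx/800: 1, 0.7475, 0.47625, 0.3525, 0.24875, 0.185, 0.14, 0.08875, 0.0625, 0.04875
R0 = Σ lx·mx = 0 + 0.7475 + 0.47625 + 0.3525 + 0.24875 + 0.37 + 0.28 + 0.26625 + 0.0625 + 0.0975 = 2.90125
Σ x·lx·mx = 10.52375; T = 10.52375/2.90125 = 3.62732…
r ≈ ln(R0)/T = ln(2.90125)/3.62732… = 0.293645… → 0.2936

0.2936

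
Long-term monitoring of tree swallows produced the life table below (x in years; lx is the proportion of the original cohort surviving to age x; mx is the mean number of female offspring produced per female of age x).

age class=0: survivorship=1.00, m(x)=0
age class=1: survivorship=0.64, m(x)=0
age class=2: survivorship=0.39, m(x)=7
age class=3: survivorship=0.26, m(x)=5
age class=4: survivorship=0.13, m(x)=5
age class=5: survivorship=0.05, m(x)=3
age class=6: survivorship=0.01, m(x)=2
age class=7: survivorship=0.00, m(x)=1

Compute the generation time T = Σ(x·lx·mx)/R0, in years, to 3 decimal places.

lx·mx: 0, 0, 2.73, 1.3, 0.65, 0.15, 0.02, 0 → R0 = 4.85
x·lx·mx: 0, 0, 5.46, 3.9, 2.6, 0.75, 0.12, 0 → Σ = 12.83
T = 12.83 / 4.85 = 2.645361… → 2.645

2.645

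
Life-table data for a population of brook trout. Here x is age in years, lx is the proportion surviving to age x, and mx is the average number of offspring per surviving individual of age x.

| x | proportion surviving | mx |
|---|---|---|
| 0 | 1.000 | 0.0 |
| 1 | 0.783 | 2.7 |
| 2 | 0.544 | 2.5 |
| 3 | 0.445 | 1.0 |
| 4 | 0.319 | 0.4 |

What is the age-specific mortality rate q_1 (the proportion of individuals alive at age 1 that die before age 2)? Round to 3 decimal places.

q_1 = (l_1 − l_2) / l_1 = (0.783 − 0.544) / 0.783
     = 0.239 / 0.783 = 0.305236… → 0.305

0.305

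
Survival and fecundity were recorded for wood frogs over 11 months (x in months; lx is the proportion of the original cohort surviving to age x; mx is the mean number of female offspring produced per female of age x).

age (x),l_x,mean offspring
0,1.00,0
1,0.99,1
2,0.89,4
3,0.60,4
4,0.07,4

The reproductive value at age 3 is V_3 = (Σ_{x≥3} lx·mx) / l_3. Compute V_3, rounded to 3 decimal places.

4.467

lx·mx for x ≥ 3: 2.4, 0.28 → sum = 2.68
V_3 = 2.68 / l_3 = 2.68 / 0.6 = 4.466667… → 4.467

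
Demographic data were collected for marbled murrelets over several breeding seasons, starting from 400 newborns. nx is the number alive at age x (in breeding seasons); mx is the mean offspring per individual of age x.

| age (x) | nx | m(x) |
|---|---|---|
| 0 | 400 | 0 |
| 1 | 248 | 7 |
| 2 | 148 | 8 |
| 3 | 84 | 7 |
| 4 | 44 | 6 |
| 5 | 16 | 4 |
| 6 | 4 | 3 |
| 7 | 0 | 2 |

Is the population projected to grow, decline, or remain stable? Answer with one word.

lx = nx/n0 = nx/400: 1, 0.62, 0.37, 0.21, 0.11, 0.04, 0.01, 0
R0 = Σ lx·mx = 0 + 4.34 + 2.96 + 1.47 + 0.66 + 0.16 + 0.03 + 0 = 9.62
R0 > 1, so the population is growing.

growing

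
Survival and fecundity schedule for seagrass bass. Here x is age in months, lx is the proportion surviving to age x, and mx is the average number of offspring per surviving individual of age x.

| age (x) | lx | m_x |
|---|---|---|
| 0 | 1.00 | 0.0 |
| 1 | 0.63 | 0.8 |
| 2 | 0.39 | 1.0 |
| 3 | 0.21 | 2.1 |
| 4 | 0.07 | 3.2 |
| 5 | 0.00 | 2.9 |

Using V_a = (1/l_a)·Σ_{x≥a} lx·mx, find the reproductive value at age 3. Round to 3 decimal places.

3.167

lx·mx for x ≥ 3: 0.441, 0.224, 0 → sum = 0.665
V_3 = 0.665 / l_3 = 0.665 / 0.21 = 3.166667… → 3.167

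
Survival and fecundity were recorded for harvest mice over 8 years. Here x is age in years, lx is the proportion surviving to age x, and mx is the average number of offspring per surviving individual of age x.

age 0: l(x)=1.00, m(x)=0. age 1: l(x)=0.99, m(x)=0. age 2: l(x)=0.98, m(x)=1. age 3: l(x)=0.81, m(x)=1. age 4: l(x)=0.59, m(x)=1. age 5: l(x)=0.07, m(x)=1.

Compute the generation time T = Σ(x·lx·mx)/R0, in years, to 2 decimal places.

2.90

lx·mx: 0, 0, 0.98, 0.81, 0.59, 0.07 → R0 = 2.45
x·lx·mx: 0, 0, 1.96, 2.43, 2.36, 0.35 → Σ = 7.1
T = 7.1 / 2.45 = 2.897959… → 2.90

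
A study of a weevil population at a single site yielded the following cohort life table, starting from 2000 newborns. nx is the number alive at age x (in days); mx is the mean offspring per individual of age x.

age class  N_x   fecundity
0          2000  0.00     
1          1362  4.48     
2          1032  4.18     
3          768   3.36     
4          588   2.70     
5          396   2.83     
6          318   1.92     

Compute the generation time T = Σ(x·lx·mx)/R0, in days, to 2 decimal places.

lx = nx/n0 = nx/2000: 1, 0.681, 0.516, 0.384, 0.294, 0.198, 0.159
lx·mx: 0, 3.05088, 2.15688, 1.29024, 0.7938, 0.56034, 0.30528 → R0 = 8.15742
x·lx·mx: 0, 3.05088, 4.31376, 3.87072, 3.1752, 2.8017, 1.83168 → Σ = 19.04394
T = 19.04394 / 8.15742 = 2.334554… → 2.33

2.33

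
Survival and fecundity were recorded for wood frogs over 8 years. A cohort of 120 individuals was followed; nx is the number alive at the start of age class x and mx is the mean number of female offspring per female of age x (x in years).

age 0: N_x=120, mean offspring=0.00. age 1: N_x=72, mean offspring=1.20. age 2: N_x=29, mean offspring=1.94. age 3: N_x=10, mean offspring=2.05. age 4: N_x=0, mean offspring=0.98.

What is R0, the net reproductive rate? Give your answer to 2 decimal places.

lx = nx/n0 = nx/120: 1, 0.6, 0.24167…, 0.08333…, 0
lx·mx by age: 0, 0.72, 0.468833…, 0.170833…, 0
R0 = Σ lx·mx = 1.359667… → 1.36

1.36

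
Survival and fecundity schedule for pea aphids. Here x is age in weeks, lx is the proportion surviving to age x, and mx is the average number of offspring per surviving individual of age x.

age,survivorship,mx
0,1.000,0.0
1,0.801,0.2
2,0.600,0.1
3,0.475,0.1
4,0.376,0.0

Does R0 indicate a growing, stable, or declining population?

R0 = Σ lx·mx = 0 + 0.1602 + 0.06 + 0.0475 + 0 = 0.2677
R0 < 1, so the population is declining.

declining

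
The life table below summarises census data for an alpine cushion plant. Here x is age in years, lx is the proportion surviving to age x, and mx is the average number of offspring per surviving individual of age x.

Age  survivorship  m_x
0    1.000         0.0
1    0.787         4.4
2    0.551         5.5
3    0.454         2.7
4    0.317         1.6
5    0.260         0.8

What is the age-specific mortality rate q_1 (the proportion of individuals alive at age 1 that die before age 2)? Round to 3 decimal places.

0.300

q_1 = (l_1 − l_2) / l_1 = (0.787 − 0.551) / 0.787
     = 0.236 / 0.787 = 0.299873… → 0.300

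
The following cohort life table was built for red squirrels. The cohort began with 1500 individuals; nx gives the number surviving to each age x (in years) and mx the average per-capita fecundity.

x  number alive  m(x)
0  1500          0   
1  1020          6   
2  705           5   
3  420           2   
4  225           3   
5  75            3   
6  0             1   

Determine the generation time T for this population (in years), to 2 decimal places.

1.71

lx = nx/n0 = nx/1500: 1, 0.68, 0.47, 0.28, 0.15, 0.05, 0
lx·mx: 0, 4.08, 2.35, 0.56, 0.45, 0.15, 0 → R0 = 7.59
x·lx·mx: 0, 4.08, 4.7, 1.68, 1.8, 0.75, 0 → Σ = 13.01
T = 13.01 / 7.59 = 1.714097… → 1.71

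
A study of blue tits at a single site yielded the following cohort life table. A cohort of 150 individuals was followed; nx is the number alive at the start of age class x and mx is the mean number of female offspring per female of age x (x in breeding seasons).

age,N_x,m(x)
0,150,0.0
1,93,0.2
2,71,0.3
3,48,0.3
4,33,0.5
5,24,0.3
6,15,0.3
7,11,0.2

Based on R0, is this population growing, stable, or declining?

declining

lx = nx/n0 = nx/150: 1, 0.62, 0.47333…, 0.32, 0.22, 0.16, 0.1, 0.07333…
R0 = Σ lx·mx = 0 + 0.124 + 0.142… + 0.096 + 0.11 + 0.048 + 0.03 + 0.014667… = 0.564667…
R0 < 1, so the population is declining.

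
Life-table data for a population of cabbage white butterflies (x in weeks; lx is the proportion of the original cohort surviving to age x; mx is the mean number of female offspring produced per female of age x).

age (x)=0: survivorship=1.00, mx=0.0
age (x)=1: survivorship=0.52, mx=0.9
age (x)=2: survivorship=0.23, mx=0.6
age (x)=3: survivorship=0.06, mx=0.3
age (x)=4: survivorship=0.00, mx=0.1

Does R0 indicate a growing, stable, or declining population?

R0 = Σ lx·mx = 0 + 0.468 + 0.138 + 0.018 + 0 = 0.624
R0 < 1, so the population is declining.

declining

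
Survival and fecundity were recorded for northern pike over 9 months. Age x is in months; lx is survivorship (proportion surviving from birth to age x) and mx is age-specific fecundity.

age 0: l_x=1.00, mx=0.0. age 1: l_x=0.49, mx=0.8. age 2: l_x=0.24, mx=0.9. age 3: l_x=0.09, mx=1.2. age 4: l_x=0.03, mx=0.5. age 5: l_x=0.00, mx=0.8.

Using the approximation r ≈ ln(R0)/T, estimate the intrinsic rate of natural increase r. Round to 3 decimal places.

-0.190

R0 = Σ lx·mx = 0 + 0.392 + 0.216 + 0.108 + 0.015 + 0 = 0.731
Σ x·lx·mx = 1.208; T = 1.208/0.731 = 1.65253…
r ≈ ln(R0)/T = ln(0.731)/1.65253… = -0.18961… → -0.190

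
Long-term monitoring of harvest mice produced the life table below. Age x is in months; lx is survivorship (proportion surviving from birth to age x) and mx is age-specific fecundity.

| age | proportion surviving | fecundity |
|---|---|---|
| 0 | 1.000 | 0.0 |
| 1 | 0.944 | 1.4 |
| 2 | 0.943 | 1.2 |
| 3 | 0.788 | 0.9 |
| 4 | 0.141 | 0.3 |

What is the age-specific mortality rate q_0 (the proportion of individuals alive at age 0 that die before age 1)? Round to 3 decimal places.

q_0 = (l_0 − l_1) / l_0 = (1 − 0.944) / 1
     = 0.056 / 1 = 0.056 → 0.056

0.056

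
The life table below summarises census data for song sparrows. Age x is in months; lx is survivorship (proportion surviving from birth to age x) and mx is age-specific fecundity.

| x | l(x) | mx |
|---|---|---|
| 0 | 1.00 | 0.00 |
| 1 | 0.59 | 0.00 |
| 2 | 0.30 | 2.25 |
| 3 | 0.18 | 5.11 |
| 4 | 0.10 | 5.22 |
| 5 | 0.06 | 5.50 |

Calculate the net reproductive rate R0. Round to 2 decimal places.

lx·mx by age: 0, 0, 0.675, 0.9198, 0.522, 0.33
R0 = Σ lx·mx = 2.4468 → 2.45

2.45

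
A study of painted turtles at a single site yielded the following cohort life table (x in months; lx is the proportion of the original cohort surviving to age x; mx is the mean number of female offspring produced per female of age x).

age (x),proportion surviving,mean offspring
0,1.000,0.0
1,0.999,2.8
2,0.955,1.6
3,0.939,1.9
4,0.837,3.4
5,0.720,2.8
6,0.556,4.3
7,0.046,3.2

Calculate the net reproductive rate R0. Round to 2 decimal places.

lx·mx by age: 0, 2.7972, 1.528, 1.7841, 2.8458, 2.016, 2.3908, 0.1472
R0 = Σ lx·mx = 13.5091 → 13.51

13.51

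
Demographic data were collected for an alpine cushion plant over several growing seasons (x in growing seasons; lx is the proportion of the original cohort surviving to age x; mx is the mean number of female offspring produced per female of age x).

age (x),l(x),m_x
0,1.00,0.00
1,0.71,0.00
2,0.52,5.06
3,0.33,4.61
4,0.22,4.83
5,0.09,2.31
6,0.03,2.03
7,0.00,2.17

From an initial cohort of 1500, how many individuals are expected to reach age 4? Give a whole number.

330

Expected survivors = N0 · l_4 = 1500 × 0.22 = 330 → 330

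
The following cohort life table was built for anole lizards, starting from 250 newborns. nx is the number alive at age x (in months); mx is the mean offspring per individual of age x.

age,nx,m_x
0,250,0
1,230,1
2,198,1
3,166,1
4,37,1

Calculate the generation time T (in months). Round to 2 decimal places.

2.02

lx = nx/n0 = nx/250: 1, 0.92, 0.792, 0.664, 0.148
lx·mx: 0, 0.92, 0.792, 0.664, 0.148 → R0 = 2.524
x·lx·mx: 0, 0.92, 1.584, 1.992, 0.592 → Σ = 5.088
T = 5.088 / 2.524 = 2.015848… → 2.02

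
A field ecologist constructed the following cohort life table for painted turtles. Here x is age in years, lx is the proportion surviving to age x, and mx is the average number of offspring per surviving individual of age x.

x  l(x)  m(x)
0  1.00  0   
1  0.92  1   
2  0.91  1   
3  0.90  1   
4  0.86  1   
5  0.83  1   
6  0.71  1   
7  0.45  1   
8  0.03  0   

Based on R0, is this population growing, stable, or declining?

growing

R0 = Σ lx·mx = 0 + 0.92 + 0.91 + 0.9 + 0.86 + 0.83 + 0.71 + 0.45 + 0 = 5.58
R0 > 1, so the population is growing.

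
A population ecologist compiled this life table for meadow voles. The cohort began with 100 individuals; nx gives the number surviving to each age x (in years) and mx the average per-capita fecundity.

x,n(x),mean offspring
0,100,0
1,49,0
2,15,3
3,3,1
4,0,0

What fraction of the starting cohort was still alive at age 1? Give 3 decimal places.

0.490

l_1 = n_1/n_0 = 49/100 = 0.49 → 0.490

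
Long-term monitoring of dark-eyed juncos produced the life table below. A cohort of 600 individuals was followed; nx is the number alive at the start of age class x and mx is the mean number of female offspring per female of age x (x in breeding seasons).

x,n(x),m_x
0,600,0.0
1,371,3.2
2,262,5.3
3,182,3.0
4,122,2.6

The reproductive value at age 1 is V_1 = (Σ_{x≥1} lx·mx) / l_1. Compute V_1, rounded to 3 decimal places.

lx = nx/n0 = nx/600: 1, 0.61833…, 0.43667…, 0.30333…, 0.20333…
lx·mx for x ≥ 1: 1.978667…, 2.314333…, 0.91…, 0.528667… → sum = 5.731667…
V_1 = 5.731667… / l_1 = 5.731667… / 0.618333… = 9.269542… → 9.270

9.270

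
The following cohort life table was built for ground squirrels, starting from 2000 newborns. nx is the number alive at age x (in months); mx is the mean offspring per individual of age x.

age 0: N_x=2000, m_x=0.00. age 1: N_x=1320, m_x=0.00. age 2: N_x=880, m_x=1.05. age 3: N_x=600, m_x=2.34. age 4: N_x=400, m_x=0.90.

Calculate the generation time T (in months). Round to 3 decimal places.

lx = nx/n0 = nx/2000: 1, 0.66, 0.44, 0.3, 0.2
lx·mx: 0, 0, 0.462, 0.702, 0.18 → R0 = 1.344
x·lx·mx: 0, 0, 0.924, 2.106, 0.72 → Σ = 3.75
T = 3.75 / 1.344 = 2.790179… → 2.790

2.790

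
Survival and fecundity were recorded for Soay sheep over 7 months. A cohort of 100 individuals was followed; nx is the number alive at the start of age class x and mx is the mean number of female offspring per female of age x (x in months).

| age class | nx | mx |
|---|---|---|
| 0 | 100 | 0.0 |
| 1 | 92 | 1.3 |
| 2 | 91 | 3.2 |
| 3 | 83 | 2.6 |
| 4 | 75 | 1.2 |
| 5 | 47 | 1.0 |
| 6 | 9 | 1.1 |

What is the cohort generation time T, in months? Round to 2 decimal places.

2.59

lx = nx/n0 = nx/100: 1, 0.92, 0.91, 0.83, 0.75, 0.47, 0.09
lx·mx: 0, 1.196, 2.912, 2.158, 0.9, 0.47, 0.099 → R0 = 7.735
x·lx·mx: 0, 1.196, 5.824, 6.474, 3.6, 2.35, 0.594 → Σ = 20.038
T = 20.038 / 7.735 = 2.590562… → 2.59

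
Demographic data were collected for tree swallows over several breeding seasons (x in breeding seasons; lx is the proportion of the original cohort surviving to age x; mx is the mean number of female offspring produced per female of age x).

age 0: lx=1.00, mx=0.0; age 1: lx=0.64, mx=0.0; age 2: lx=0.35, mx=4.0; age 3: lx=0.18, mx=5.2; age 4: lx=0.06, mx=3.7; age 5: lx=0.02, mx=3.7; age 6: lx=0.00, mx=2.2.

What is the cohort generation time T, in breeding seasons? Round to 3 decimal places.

lx·mx: 0, 0, 1.4, 0.936, 0.222, 0.074, 0 → R0 = 2.632
x·lx·mx: 0, 0, 2.8, 2.808, 0.888, 0.37, 0 → Σ = 6.866
T = 6.866 / 2.632 = 2.608663… → 2.609

2.609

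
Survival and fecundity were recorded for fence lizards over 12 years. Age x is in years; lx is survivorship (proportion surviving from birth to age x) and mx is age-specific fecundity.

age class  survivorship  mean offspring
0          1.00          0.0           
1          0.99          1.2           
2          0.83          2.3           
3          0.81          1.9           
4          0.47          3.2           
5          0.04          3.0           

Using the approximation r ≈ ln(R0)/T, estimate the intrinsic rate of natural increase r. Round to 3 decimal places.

0.707

R0 = Σ lx·mx = 0 + 1.188 + 1.909 + 1.539 + 1.504 + 0.12 = 6.26
Σ x·lx·mx = 16.239; T = 16.239/6.26 = 2.59409…
r ≈ ln(R0)/T = ln(6.26)/2.59409… = 0.70706… → 0.707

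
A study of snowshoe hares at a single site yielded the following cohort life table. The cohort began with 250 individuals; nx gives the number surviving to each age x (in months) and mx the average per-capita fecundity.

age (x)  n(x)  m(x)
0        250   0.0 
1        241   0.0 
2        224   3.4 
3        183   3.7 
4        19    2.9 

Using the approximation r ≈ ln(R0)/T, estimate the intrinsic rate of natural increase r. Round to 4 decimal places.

lx = nx/n0 = nx/250: 1, 0.964, 0.896, 0.732, 0.076
R0 = Σ lx·mx = 0 + 0 + 3.0464 + 2.7084 + 0.2204 = 5.9752
Σ x·lx·mx = 15.0996; T = 15.0996/5.9752 = 2.52705…
r ≈ ln(R0)/T = ln(5.9752)/2.52705… = 0.707394… → 0.7074

0.7074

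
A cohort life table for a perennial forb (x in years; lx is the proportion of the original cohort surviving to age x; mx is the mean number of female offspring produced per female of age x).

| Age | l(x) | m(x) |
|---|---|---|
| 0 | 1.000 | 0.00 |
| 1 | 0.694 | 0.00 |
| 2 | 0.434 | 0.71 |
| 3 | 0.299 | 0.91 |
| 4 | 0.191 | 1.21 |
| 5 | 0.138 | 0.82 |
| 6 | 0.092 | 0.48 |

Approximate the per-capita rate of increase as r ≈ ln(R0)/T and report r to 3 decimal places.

R0 = Σ lx·mx = 0 + 0 + 0.30814 + 0.27209 + 0.23111 + 0.11316 + 0.04416 = 0.96866
Σ x·lx·mx = 3.18775; T = 3.18775/0.96866 = 3.29089…
r ≈ ln(R0)/T = ln(0.96866)/3.29089… = -0.00968… → -0.010

-0.010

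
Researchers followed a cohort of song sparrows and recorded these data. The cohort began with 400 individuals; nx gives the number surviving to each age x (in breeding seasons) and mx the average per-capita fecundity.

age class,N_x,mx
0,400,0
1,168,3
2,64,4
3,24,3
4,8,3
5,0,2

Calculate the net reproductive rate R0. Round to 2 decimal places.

2.14

lx = nx/n0 = nx/400: 1, 0.42, 0.16, 0.06, 0.02, 0
lx·mx by age: 0, 1.26, 0.64, 0.18, 0.06, 0
R0 = Σ lx·mx = 2.14 → 2.14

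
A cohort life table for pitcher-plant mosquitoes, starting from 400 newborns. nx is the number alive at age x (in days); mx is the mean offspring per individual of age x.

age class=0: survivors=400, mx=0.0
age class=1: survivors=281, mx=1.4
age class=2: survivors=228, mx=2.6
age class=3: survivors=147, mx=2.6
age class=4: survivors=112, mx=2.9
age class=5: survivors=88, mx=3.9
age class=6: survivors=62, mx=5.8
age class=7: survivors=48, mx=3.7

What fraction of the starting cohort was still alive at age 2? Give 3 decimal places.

l_2 = n_2/n_0 = 228/400 = 0.57 → 0.570

0.570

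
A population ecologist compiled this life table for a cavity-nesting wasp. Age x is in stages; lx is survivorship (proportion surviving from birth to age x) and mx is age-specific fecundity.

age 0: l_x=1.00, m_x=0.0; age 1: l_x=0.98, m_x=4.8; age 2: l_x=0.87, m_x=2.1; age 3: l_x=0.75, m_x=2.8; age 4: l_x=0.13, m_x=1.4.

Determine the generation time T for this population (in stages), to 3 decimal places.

lx·mx: 0, 4.704, 1.827, 2.1, 0.182 → R0 = 8.813
x·lx·mx: 0, 4.704, 3.654, 6.3, 0.728 → Σ = 15.386
T = 15.386 / 8.813 = 1.74583… → 1.746

1.746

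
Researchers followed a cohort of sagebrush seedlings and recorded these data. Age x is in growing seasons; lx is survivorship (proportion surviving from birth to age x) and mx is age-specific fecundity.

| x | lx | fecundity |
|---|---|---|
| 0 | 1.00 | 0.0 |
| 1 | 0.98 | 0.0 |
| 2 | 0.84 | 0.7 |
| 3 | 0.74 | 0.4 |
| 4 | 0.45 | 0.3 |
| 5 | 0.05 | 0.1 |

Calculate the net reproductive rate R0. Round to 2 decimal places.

1.02

lx·mx by age: 0, 0, 0.588, 0.296, 0.135, 0.005
R0 = Σ lx·mx = 1.024 → 1.02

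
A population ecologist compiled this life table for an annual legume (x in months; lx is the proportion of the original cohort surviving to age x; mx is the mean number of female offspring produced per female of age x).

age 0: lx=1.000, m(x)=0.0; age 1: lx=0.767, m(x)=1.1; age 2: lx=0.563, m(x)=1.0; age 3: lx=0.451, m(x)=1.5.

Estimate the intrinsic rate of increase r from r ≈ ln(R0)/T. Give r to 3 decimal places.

R0 = Σ lx·mx = 0 + 0.8437 + 0.563 + 0.6765 = 2.0832
Σ x·lx·mx = 3.9992; T = 3.9992/2.0832 = 1.91974…
r ≈ ln(R0)/T = ln(2.0832)/1.91974… = 0.38229… → 0.382

0.382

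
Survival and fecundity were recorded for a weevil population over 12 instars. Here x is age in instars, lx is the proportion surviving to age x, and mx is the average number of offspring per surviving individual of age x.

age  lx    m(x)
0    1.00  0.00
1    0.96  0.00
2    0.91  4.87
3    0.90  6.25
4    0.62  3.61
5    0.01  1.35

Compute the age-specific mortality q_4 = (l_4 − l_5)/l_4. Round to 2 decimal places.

0.98

q_4 = (l_4 − l_5) / l_4 = (0.62 − 0.01) / 0.62
     = 0.61 / 0.62 = 0.983871… → 0.98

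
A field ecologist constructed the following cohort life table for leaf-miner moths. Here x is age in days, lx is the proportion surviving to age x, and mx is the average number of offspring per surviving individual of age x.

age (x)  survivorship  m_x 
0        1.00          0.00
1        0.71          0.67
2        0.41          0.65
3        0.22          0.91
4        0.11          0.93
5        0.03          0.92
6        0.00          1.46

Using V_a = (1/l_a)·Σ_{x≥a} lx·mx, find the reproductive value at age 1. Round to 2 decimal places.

lx·mx for x ≥ 1: 0.4757, 0.2665, 0.2002, 0.1023, 0.0276, 0 → sum = 1.0723
V_1 = 1.0723 / l_1 = 1.0723 / 0.71 = 1.510282… → 1.51

1.51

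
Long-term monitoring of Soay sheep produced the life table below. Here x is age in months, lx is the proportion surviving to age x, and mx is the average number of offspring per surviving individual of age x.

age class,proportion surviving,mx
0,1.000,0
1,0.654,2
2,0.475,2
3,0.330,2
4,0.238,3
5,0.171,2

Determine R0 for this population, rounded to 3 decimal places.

3.974

lx·mx by age: 0, 1.308, 0.95, 0.66, 0.714, 0.342
R0 = Σ lx·mx = 3.974 → 3.974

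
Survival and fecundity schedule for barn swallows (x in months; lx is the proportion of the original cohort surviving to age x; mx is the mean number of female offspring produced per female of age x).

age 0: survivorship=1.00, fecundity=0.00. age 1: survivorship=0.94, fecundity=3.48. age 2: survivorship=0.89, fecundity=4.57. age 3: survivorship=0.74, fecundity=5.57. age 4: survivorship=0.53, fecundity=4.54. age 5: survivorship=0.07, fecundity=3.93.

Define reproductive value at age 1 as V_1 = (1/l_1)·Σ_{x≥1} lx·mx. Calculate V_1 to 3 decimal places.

lx·mx for x ≥ 1: 3.2712, 4.0673, 4.1218, 2.4062, 0.2751 → sum = 14.1416
V_1 = 14.1416 / l_1 = 14.1416 / 0.94 = 15.044255… → 15.044

15.044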